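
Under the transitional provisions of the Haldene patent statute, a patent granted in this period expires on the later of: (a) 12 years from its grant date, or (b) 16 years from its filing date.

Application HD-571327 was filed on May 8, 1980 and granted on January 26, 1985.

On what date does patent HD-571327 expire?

January 26, 1997

(a) grant + 12 years → 26 January 1997.
(b) filing + 16 years → 8 May 1996.
Later of the two: 26 January 1997.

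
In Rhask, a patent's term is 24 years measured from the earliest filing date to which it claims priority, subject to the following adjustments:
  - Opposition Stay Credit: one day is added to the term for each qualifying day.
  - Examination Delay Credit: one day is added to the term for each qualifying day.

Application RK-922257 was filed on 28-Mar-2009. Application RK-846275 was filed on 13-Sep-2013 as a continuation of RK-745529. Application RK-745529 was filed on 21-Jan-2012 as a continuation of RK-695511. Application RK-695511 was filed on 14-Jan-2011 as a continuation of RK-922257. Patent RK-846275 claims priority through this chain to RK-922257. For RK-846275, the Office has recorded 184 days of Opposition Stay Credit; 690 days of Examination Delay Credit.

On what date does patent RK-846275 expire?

2035-08-19

Earliest priority filing: 28 March 2009.
Base term: 28 March 2009 + 24 years → 28 March 2033.
Opposition Stay Credit: +184 days → 28 September 2033.
Examination Delay Credit: +690 days → 19 August 2035.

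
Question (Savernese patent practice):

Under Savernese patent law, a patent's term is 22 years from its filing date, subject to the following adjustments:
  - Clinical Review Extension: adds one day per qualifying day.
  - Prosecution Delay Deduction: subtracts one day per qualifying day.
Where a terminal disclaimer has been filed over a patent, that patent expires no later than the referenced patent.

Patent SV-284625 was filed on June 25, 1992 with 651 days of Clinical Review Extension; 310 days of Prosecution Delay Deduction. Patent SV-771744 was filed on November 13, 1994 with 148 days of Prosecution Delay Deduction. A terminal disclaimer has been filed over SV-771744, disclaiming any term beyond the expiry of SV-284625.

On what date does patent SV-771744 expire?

Natural term of SV-771744:
  Base: filing + 22 years → 13 November 2016.
  Prosecution Delay Deduction: −148 days → 18 June 2016.
Expiry of referenced patent SV-284625:
  Base: filing + 22 years → 25 June 2014.
  Clinical Review Extension: +651 days → 6 April 2016.
  Prosecution Delay Deduction: −310 days → 1 June 2015.
Terminal disclaimer: SV-771744 expires on the earlier of 18 June 2016 and 1 June 2015.

June 1, 2015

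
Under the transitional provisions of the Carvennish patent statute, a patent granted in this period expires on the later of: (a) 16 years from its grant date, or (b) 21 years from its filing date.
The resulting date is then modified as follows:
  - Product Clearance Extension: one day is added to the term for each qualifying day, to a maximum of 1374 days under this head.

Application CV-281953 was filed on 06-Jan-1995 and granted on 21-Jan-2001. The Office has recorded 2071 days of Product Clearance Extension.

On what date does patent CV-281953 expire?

2020-10-26

(a) grant + 16 years → 21 January 2017.
(b) filing + 21 years → 6 January 2016.
Later of the two: 21 January 2017.
Product Clearance Extension: 2071 days claimed exceeds the 1374-day cap, so +1374 days → 26 October 2020.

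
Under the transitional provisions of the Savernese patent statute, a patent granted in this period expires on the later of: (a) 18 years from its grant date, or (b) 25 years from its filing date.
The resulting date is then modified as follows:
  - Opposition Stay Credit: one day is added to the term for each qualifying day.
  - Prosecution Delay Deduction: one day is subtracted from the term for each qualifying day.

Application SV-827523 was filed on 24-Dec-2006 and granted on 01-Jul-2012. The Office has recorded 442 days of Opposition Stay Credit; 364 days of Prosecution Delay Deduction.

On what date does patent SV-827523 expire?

(a) grant + 18 years → 1 July 2030.
(b) filing + 25 years → 24 December 2031.
Later of the two: 24 December 2031.
Opposition Stay Credit: +442 days → 10 March 2033.
Prosecution Delay Deduction: −364 days → 11 March 2032.

March 11, 2032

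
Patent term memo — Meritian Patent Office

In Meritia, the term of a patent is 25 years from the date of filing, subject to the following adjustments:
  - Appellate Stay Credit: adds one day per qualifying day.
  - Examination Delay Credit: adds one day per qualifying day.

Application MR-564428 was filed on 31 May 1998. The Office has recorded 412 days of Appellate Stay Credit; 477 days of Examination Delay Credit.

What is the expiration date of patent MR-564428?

Base term: filing date + 25 years → 31 May 2023.
Appellate Stay Credit: +412 days → 16 July 2024.
Examination Delay Credit: +477 days → 5 November 2025.

November 5, 2025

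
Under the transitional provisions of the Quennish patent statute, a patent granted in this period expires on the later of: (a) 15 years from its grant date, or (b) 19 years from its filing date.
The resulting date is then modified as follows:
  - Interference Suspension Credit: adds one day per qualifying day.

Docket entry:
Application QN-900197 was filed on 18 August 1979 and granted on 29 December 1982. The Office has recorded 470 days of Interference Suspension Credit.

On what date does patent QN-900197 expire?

(a) grant + 15 years → 29 December 1997.
(b) filing + 19 years → 18 August 1998.
Later of the two: 18 August 1998.
Interference Suspension Credit: +470 days → 1 December 1999.

December 1, 1999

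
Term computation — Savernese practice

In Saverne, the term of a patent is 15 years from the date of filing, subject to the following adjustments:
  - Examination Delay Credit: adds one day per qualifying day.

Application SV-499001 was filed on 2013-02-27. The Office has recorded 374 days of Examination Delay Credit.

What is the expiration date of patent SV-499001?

Base term: filing date + 15 years → 27 February 2028.
Examination Delay Credit: +374 days → 7 March 2029.

March 7, 2029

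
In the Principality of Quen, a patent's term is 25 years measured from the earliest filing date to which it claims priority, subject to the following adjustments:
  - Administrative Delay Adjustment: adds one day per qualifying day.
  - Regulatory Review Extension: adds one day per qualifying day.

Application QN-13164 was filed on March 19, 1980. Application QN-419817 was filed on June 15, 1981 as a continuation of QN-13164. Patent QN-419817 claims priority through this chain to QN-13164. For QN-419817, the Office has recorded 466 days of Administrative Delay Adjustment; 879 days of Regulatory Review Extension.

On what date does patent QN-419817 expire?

November 23, 2008

Earliest priority filing: 19 March 1980.
Base term: 19 March 1980 + 25 years → 19 March 2005.
Administrative Delay Adjustment: +466 days → 28 June 2006.
Regulatory Review Extension: +879 days → 23 November 2008.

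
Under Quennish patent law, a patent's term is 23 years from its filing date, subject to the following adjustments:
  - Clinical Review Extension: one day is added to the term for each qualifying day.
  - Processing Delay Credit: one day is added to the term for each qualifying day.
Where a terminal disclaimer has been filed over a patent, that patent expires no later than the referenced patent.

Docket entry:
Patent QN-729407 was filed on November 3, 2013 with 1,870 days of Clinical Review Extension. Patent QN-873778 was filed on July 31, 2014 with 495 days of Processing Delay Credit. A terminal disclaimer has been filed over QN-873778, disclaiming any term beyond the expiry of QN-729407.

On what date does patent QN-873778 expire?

Natural term of QN-873778:
  Base: filing + 23 years → 31 July 2037.
  Processing Delay Credit: +495 days → 8 December 2038.
Expiry of referenced patent QN-729407:
  Base: filing + 23 years → 3 November 2036.
  Clinical Review Extension: +1870 days → 17 December 2041.
Terminal disclaimer: QN-873778 expires on the earlier of 8 December 2038 and 17 December 2041.

2038-12-08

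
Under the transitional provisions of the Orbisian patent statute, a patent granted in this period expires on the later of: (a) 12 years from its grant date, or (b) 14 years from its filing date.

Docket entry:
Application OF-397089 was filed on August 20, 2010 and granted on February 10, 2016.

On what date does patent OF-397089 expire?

(a) grant + 12 years → 10 February 2028.
(b) filing + 14 years → 20 August 2024.
Later of the two: 10 February 2028.

2028-02-10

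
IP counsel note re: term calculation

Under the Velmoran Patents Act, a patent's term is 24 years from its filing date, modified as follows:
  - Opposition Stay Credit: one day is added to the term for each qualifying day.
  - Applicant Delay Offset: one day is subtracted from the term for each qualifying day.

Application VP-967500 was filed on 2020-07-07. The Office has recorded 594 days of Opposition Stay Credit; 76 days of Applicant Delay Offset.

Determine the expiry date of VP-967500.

2045-12-07

Base term: filing date + 24 years → 7 July 2044.
Opposition Stay Credit: +594 days → 21 February 2046.
Applicant Delay Offset: −76 days → 7 December 2045.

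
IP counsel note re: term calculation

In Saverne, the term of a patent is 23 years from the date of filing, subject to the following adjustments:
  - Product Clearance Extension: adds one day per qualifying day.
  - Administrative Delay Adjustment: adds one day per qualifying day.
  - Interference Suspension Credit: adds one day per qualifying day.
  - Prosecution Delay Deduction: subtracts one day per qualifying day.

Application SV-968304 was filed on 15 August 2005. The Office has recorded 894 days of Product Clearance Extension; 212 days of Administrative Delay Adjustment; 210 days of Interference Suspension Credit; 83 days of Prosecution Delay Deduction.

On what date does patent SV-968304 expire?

Base term: filing date + 23 years → 15 August 2028.
Product Clearance Extension: +894 days → 26 January 2031.
Administrative Delay Adjustment: +212 days → 26 August 2031.
Interference Suspension Credit: +210 days → 23 March 2032.
Prosecution Delay Deduction: −83 days → 31 December 2031.

2031-12-31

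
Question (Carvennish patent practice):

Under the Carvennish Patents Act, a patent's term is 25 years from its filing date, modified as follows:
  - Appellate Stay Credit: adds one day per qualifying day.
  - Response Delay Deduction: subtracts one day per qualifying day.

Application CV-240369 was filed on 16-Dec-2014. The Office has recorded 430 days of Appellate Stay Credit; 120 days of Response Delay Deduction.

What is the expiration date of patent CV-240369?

2040-10-21

Base term: filing date + 25 years → 16 December 2039.
Appellate Stay Credit: +430 days → 18 February 2041.
Response Delay Deduction: −120 days → 21 October 2040.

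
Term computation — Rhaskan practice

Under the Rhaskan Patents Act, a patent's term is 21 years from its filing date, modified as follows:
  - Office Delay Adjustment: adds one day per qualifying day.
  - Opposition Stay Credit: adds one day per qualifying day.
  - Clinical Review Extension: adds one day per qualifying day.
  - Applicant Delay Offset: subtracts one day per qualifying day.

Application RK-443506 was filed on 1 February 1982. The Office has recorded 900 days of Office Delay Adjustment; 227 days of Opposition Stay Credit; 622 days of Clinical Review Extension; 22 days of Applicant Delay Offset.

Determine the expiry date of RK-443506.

2007-10-25

Base term: filing date + 21 years → 1 February 2003.
Office Delay Adjustment: +900 days → 20 July 2005.
Opposition Stay Credit: +227 days → 4 March 2006.
Clinical Review Extension: +622 days → 16 November 2007.
Applicant Delay Offset: −22 days → 25 October 2007.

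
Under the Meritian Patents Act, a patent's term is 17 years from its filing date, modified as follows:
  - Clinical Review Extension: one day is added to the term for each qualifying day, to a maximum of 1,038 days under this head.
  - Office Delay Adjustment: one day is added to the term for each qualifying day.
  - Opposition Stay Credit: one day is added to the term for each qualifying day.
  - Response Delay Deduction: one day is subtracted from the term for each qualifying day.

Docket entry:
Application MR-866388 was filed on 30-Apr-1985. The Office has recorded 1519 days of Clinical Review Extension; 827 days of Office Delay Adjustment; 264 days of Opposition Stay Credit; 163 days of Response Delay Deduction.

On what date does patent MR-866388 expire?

September 17, 2007

Base term: filing date + 17 years → 30 April 2002.
Clinical Review Extension: 1519 days claimed exceeds the 1038-day cap, so +1038 days → 3 March 2005.
Office Delay Adjustment: +827 days → 8 June 2007.
Opposition Stay Credit: +264 days → 27 February 2008.
Response Delay Deduction: −163 days → 17 September 2007.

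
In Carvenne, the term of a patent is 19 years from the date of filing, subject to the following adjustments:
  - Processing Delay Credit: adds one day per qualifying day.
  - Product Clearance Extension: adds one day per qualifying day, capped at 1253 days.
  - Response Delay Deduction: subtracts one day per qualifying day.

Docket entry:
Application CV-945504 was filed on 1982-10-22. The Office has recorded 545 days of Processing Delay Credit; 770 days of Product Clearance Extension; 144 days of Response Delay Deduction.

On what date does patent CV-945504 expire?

January 5, 2005

Base term: filing date + 19 years → 22 October 2001.
Processing Delay Credit: +545 days → 20 April 2003.
Product Clearance Extension: 770 days (within the 1253-day cap) → +770 days → 29 May 2005.
Response Delay Deduction: −144 days → 5 January 2005.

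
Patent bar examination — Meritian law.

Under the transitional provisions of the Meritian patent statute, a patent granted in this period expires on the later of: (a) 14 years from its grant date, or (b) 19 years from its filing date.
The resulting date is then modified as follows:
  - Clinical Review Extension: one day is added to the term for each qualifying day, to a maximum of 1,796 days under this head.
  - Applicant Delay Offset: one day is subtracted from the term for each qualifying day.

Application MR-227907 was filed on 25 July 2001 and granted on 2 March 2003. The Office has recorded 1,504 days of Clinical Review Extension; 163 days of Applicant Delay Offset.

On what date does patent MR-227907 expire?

(a) grant + 14 years → 2 March 2017.
(b) filing + 19 years → 25 July 2020.
Later of the two: 25 July 2020.
Clinical Review Extension: 1504 days (within the 1796-day cap) → +1504 days → 6 September 2024.
Applicant Delay Offset: −163 days → 27 March 2024.

2024-03-27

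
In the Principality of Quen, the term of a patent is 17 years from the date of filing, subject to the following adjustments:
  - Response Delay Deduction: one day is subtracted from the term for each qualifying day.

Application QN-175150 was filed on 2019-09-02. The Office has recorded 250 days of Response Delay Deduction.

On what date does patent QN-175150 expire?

2035-12-27

Base term: filing date + 17 years → 2 September 2036.
Response Delay Deduction: −250 days → 27 December 2035.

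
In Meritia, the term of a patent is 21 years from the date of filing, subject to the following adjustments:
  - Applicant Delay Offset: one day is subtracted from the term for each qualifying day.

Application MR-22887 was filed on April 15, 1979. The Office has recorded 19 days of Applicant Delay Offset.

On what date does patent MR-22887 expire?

Base term: filing date + 21 years → 15 April 2000.
Applicant Delay Offset: −19 days → 27 March 2000.

2000-03-27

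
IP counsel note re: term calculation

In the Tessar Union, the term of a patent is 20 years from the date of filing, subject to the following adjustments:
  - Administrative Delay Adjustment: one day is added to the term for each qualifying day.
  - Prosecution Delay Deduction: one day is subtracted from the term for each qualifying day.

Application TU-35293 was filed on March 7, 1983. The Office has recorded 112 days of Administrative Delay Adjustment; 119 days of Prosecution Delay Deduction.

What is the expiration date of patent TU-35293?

Base term: filing date + 20 years → 7 March 2003.
Administrative Delay Adjustment: +112 days → 27 June 2003.
Prosecution Delay Deduction: −119 days → 28 February 2003.

2003-02-28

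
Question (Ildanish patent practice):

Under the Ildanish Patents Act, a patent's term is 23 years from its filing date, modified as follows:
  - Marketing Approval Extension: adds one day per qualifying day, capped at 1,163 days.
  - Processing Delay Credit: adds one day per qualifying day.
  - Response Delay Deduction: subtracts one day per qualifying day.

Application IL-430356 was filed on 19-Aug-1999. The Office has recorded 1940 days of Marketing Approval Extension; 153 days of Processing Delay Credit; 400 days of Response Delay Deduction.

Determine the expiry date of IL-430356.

2025-02-20

Base term: filing date + 23 years → 19 August 2022.
Marketing Approval Extension: 1940 days claimed exceeds the 1163-day cap, so +1163 days → 25 October 2025.
Processing Delay Credit: +153 days → 27 March 2026.
Response Delay Deduction: −400 days → 20 February 2025.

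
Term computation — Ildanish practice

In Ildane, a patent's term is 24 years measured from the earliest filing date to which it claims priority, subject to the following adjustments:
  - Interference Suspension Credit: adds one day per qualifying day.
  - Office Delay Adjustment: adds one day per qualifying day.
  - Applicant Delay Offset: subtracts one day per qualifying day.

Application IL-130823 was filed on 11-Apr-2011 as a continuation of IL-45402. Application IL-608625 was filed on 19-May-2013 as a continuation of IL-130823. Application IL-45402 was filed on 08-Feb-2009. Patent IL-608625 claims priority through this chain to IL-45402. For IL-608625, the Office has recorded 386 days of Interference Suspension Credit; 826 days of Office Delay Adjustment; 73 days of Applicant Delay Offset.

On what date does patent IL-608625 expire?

2036-03-23

Earliest priority filing: 8 February 2009.
Base term: 8 February 2009 + 24 years → 8 February 2033.
Interference Suspension Credit: +386 days → 1 March 2034.
Office Delay Adjustment: +826 days → 4 June 2036.
Applicant Delay Offset: −73 days → 23 March 2036.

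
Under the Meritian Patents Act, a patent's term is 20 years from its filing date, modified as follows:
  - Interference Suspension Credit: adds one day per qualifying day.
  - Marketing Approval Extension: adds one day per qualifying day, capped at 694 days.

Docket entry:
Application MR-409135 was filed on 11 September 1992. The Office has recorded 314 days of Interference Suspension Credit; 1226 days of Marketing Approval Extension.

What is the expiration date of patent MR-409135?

Base term: filing date + 20 years → 11 September 2012.
Interference Suspension Credit: +314 days → 22 July 2013.
Marketing Approval Extension: 1226 days claimed exceeds the 694-day cap, so +694 days → 16 June 2015.

June 16, 2015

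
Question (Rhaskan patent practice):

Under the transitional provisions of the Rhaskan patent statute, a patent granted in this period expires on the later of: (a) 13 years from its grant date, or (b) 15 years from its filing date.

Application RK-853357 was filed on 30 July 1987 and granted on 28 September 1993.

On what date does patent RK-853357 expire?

(a) grant + 13 years → 28 September 2006.
(b) filing + 15 years → 30 July 2002.
Later of the two: 28 September 2006.

September 28, 2006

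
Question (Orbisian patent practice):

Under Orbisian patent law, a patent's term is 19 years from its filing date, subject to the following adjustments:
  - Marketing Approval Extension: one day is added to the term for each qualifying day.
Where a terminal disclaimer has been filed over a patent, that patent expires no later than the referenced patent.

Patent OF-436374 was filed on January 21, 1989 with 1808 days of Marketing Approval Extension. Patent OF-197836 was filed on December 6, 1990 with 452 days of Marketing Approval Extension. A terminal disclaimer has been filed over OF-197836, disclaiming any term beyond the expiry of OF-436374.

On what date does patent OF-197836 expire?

March 3, 2011

Natural term of OF-197836:
  Base: filing + 19 years → 6 December 2009.
  Marketing Approval Extension: +452 days → 3 March 2011.
Expiry of referenced patent OF-436374:
  Base: filing + 19 years → 21 January 2008.
  Marketing Approval Extension: +1808 days → 2 January 2013.
Terminal disclaimer: OF-197836 expires on the earlier of 3 March 2011 and 2 January 2013.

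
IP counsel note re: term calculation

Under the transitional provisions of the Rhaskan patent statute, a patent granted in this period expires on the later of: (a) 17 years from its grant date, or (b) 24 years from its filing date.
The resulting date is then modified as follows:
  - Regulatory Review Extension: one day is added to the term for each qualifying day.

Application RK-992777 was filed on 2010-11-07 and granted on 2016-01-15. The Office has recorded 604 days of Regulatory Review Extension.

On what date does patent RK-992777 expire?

(a) grant + 17 years → 15 January 2033.
(b) filing + 24 years → 7 November 2034.
Later of the two: 7 November 2034.
Regulatory Review Extension: +604 days → 3 July 2036.

July 3, 2036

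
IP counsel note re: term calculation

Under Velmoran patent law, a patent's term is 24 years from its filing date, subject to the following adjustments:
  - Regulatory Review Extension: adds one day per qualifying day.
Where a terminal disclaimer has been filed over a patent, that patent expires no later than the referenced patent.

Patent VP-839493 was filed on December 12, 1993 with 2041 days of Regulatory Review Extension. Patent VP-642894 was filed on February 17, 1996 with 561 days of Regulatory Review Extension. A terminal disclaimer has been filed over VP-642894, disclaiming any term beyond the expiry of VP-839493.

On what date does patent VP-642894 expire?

2021-08-31

Natural term of VP-642894:
  Base: filing + 24 years → 17 February 2020.
  Regulatory Review Extension: +561 days → 31 August 2021.
Expiry of referenced patent VP-839493:
  Base: filing + 24 years → 12 December 2017.
  Regulatory Review Extension: +2041 days → 15 July 2023.
Terminal disclaimer: VP-642894 expires on the earlier of 31 August 2021 and 15 July 2023.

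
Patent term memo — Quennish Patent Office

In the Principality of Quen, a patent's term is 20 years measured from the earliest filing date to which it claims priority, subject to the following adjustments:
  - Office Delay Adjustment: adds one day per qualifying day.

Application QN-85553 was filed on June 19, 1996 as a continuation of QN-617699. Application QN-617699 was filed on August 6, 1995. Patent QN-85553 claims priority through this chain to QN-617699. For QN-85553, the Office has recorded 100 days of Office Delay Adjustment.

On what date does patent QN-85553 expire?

Earliest priority filing: 6 August 1995.
Base term: 6 August 1995 + 20 years → 6 August 2015.
Office Delay Adjustment: +100 days → 14 November 2015.

November 14, 2015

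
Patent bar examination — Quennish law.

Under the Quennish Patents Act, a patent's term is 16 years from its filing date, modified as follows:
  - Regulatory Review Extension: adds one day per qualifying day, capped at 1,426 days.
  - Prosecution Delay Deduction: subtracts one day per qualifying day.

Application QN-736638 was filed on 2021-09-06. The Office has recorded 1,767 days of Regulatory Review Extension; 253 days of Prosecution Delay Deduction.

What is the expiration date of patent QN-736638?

November 22, 2040

Base term: filing date + 16 years → 6 September 2037.
Regulatory Review Extension: 1767 days claimed exceeds the 1426-day cap, so +1426 days → 2 August 2041.
Prosecution Delay Deduction: −253 days → 22 November 2040.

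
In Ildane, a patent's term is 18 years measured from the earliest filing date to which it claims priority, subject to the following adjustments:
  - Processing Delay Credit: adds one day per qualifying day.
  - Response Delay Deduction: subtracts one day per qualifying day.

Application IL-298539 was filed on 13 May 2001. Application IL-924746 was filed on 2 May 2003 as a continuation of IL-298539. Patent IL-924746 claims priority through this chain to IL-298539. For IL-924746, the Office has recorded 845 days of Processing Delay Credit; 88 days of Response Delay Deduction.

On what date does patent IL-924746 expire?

June 8, 2021

Earliest priority filing: 13 May 2001.
Base term: 13 May 2001 + 18 years → 13 May 2019.
Processing Delay Credit: +845 days → 4 September 2021.
Response Delay Deduction: −88 days → 8 June 2021.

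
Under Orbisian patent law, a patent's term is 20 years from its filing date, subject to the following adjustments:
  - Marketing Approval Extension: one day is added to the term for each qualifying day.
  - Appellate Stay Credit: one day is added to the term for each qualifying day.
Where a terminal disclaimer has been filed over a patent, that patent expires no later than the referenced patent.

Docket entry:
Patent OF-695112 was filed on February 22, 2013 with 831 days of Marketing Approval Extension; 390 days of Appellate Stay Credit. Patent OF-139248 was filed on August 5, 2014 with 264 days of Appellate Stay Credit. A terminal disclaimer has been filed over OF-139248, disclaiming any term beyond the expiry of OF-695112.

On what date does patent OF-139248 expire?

Natural term of OF-139248:
  Base: filing + 20 years → 5 August 2034.
  Appellate Stay Credit: +264 days → 26 April 2035.
Expiry of referenced patent OF-695112:
  Base: filing + 20 years → 22 February 2033.
  Marketing Approval Extension: +831 days → 3 June 2035.
  Appellate Stay Credit: +390 days → 27 June 2036.
Terminal disclaimer: OF-139248 expires on the earlier of 26 April 2035 and 27 June 2036.

2035-04-26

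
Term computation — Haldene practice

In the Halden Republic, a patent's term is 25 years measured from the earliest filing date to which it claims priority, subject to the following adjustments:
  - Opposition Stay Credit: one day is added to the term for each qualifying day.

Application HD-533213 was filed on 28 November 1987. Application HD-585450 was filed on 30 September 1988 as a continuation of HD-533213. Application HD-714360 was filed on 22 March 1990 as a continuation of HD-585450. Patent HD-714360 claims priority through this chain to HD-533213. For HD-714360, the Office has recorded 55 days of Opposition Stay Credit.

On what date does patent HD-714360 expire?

Earliest priority filing: 28 November 1987.
Base term: 28 November 1987 + 25 years → 28 November 2012.
Opposition Stay Credit: +55 days → 22 January 2013.

2013-01-22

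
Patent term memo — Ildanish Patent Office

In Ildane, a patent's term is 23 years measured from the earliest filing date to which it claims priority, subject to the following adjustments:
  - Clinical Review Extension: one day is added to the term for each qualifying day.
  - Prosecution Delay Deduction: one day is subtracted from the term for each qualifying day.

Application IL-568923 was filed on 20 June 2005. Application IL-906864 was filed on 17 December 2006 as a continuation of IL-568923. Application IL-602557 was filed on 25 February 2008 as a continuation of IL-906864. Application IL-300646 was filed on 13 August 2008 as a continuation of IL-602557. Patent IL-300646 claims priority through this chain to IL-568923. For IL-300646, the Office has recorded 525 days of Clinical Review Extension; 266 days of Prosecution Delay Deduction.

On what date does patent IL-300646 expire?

Earliest priority filing: 20 June 2005.
Base term: 20 June 2005 + 23 years → 20 June 2028.
Clinical Review Extension: +525 days → 27 November 2029.
Prosecution Delay Deduction: −266 days → 6 March 2029.

March 6, 2029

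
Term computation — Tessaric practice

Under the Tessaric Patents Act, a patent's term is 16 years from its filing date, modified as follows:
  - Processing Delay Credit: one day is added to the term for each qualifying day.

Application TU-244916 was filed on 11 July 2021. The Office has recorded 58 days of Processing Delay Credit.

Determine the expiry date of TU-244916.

2037-09-07

Base term: filing date + 16 years → 11 July 2037.
Processing Delay Credit: +58 days → 7 September 2037.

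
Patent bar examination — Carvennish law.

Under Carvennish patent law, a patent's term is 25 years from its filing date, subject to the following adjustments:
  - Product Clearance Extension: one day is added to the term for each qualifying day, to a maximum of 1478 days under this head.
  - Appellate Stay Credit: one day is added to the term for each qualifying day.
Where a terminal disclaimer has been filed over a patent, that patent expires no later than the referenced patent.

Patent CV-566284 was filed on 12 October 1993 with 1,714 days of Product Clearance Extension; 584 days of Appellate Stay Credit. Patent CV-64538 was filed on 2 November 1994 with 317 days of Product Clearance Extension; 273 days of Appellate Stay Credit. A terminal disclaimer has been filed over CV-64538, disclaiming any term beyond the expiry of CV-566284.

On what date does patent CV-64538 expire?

Natural term of CV-64538:
  Base: filing + 25 years → 2 November 2019.
  Product Clearance Extension: 317 days (within the 1478-day cap) → +317 days → 14 September 2020.
  Appellate Stay Credit: +273 days → 14 June 2021.
Expiry of referenced patent CV-566284:
  Base: filing + 25 years → 12 October 2018.
  Product Clearance Extension: 1714 days claimed exceeds the 1478-day cap, so +1478 days → 29 October 2022.
  Appellate Stay Credit: +584 days → 4 June 2024.
Terminal disclaimer: CV-64538 expires on the earlier of 14 June 2021 and 4 June 2024.

2021-06-14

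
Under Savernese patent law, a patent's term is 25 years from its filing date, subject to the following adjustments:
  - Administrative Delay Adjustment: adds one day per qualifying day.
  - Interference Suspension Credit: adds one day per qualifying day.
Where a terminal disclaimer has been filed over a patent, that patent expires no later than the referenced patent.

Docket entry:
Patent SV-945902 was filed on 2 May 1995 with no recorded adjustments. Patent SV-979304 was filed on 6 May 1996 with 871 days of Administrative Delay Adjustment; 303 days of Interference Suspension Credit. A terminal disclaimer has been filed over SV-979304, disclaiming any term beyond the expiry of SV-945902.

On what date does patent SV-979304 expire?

Natural term of SV-979304:
  Base: filing + 25 years → 6 May 2021.
  Administrative Delay Adjustment: +871 days → 24 September 2023.
  Interference Suspension Credit: +303 days → 23 July 2024.
Expiry of referenced patent SV-945902:
  Base: filing + 25 years → 2 May 2020.
Terminal disclaimer: SV-979304 expires on the earlier of 23 July 2024 and 2 May 2020.

2020-05-02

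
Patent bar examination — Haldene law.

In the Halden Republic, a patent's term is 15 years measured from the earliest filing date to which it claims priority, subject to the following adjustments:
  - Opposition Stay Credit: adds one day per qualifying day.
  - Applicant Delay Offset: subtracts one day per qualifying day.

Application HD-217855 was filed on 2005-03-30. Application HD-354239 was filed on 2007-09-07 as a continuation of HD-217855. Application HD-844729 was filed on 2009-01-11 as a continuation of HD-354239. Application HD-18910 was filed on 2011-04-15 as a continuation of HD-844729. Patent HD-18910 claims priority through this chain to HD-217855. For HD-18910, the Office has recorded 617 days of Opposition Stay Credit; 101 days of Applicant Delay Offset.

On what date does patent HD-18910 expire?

2021-08-28

Earliest priority filing: 30 March 2005.
Base term: 30 March 2005 + 15 years → 30 March 2020.
Opposition Stay Credit: +617 days → 7 December 2021.
Applicant Delay Offset: −101 days → 28 August 2021.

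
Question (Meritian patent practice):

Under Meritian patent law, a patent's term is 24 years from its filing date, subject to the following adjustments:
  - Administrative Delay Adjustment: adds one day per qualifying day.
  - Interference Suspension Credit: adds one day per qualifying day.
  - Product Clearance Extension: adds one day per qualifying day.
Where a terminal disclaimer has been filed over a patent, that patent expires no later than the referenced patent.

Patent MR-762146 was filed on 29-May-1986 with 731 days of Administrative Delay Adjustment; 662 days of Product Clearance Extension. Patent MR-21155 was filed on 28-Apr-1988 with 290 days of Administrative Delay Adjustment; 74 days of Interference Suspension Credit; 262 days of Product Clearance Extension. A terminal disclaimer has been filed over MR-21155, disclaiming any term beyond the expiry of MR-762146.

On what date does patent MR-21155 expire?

2014-01-14

Natural term of MR-21155:
  Base: filing + 24 years → 28 April 2012.
  Administrative Delay Adjustment: +290 days → 12 February 2013.
  Interference Suspension Credit: +74 days → 27 April 2013.
  Product Clearance Extension: +262 days → 14 January 2014.
Expiry of referenced patent MR-762146:
  Base: filing + 24 years → 29 May 2010.
  Administrative Delay Adjustment: +731 days → 29 May 2012.
  Product Clearance Extension: +662 days → 22 March 2014.
Terminal disclaimer: MR-21155 expires on the earlier of 14 January 2014 and 22 March 2014.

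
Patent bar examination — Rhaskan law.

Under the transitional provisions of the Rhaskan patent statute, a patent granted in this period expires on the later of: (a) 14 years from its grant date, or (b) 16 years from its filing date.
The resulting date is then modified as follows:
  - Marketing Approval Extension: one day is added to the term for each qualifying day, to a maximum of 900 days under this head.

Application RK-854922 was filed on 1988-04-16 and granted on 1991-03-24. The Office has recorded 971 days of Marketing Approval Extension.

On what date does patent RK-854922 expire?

(a) grant + 14 years → 24 March 2005.
(b) filing + 16 years → 16 April 2004.
Later of the two: 24 March 2005.
Marketing Approval Extension: 971 days claimed exceeds the 900-day cap, so +900 days → 10 September 2007.

2007-09-10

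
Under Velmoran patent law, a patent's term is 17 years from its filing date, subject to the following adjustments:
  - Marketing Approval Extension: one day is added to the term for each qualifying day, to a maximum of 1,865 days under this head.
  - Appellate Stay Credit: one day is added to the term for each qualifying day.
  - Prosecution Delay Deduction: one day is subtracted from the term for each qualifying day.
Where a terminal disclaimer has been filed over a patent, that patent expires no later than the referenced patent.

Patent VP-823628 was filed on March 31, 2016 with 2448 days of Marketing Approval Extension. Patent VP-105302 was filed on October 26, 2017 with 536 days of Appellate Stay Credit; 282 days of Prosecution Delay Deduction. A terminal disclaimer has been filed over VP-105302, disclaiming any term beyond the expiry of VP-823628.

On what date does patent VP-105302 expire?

Natural term of VP-105302:
  Base: filing + 17 years → 26 October 2034.
  Appellate Stay Credit: +536 days → 14 April 2036.
  Prosecution Delay Deduction: −282 days → 7 July 2035.
Expiry of referenced patent VP-823628:
  Base: filing + 17 years → 31 March 2033.
  Marketing Approval Extension: 2448 days claimed exceeds the 1865-day cap, so +1865 days → 9 May 2038.
Terminal disclaimer: VP-105302 expires on the earlier of 7 July 2035 and 9 May 2038.

2035-07-07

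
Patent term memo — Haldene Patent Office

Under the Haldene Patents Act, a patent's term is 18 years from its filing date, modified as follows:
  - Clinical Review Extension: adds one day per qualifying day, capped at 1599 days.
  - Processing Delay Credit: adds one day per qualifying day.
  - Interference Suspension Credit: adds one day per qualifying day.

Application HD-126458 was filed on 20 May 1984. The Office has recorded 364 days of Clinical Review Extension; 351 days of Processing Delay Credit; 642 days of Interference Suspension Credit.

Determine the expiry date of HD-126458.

Base term: filing date + 18 years → 20 May 2002.
Clinical Review Extension: 364 days (within the 1599-day cap) → +364 days → 19 May 2003.
Processing Delay Credit: +351 days → 4 May 2004.
Interference Suspension Credit: +642 days → 5 February 2006.

2006-02-05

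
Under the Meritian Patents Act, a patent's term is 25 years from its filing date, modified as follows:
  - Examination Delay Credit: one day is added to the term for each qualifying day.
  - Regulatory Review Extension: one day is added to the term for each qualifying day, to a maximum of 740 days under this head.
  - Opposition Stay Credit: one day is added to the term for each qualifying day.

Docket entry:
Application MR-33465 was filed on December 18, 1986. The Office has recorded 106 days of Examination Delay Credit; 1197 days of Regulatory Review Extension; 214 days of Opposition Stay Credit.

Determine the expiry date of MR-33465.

Base term: filing date + 25 years → 18 December 2011.
Examination Delay Credit: +106 days → 2 April 2012.
Regulatory Review Extension: 1197 days claimed exceeds the 740-day cap, so +740 days → 12 April 2014.
Opposition Stay Credit: +214 days → 12 November 2014.

2014-11-12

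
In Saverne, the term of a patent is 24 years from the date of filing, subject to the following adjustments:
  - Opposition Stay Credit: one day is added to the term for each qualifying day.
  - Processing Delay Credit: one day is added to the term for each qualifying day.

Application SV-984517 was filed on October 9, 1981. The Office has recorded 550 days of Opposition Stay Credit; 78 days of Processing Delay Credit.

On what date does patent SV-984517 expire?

Base term: filing date + 24 years → 9 October 2005.
Opposition Stay Credit: +550 days → 12 April 2007.
Processing Delay Credit: +78 days → 29 June 2007.

2007-06-29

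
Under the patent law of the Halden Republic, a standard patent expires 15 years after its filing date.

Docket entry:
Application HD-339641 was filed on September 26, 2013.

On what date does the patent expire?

Filing date + 15 years → 26 September 2028.

September 26, 2028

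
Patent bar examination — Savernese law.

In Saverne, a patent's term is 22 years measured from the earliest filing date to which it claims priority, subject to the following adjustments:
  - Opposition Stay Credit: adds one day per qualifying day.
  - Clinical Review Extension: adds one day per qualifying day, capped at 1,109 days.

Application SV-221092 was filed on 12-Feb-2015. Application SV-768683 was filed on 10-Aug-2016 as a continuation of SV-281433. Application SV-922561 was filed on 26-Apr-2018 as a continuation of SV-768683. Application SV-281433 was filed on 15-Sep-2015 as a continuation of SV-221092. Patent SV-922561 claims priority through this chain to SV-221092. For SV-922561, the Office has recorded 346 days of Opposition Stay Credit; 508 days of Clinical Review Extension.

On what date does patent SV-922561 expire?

Earliest priority filing: 12 February 2015.
Base term: 12 February 2015 + 22 years → 12 February 2037.
Opposition Stay Credit: +346 days → 24 January 2038.
Clinical Review Extension: 508 days (within the 1109-day cap) → +508 days → 16 June 2039.

2039-06-16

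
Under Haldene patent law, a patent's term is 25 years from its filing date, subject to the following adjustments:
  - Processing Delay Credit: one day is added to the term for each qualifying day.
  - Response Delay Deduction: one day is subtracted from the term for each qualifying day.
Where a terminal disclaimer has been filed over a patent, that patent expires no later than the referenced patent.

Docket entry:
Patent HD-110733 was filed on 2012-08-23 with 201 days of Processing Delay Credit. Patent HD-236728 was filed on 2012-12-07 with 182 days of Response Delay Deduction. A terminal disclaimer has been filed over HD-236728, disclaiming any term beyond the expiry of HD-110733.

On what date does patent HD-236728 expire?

Natural term of HD-236728:
  Base: filing + 25 years → 7 December 2037.
  Response Delay Deduction: −182 days → 8 June 2037.
Expiry of referenced patent HD-110733:
  Base: filing + 25 years → 23 August 2037.
  Processing Delay Credit: +201 days → 12 March 2038.
Terminal disclaimer: HD-236728 expires on the earlier of 8 June 2037 and 12 March 2038.

June 8, 2037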